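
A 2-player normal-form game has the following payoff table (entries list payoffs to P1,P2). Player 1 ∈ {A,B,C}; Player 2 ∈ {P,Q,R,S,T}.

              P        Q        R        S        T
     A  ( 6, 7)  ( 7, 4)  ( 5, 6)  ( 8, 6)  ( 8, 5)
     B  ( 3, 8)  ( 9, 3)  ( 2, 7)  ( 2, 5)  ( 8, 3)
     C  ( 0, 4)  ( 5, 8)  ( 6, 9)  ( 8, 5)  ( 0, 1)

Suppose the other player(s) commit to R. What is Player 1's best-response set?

BR_1 = {C}

u_1(A vs R) = 5
u_1(B vs R) = 2
u_1(C vs R) = 6
max payoff 6 at {C}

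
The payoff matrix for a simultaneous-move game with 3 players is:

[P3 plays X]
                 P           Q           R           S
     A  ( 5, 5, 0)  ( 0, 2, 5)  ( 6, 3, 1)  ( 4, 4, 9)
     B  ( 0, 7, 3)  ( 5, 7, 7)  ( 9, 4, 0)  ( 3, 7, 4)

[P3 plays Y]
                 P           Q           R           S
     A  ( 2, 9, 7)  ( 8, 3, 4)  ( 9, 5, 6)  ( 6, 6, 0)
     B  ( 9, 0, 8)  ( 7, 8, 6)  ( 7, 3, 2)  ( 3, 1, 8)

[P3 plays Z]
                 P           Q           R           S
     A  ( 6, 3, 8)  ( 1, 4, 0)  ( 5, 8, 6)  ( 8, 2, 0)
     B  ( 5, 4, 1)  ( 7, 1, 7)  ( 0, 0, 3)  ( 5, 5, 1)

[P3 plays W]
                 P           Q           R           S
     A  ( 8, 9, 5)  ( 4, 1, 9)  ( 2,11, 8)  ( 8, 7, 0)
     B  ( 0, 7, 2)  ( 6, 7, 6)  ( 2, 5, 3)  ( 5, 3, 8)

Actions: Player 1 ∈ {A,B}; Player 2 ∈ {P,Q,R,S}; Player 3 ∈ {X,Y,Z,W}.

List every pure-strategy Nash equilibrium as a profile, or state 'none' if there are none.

(A,P,X): not NE [P3→Z gives 8>0]
(A,P,Y): not NE [P1→B gives 9>2; P3→Z gives 8>7]
(A,P,Z): not NE [P2→R gives 8>3]
(A,P,W): not NE [P2→R gives 11>9; P3→Z gives 8>5]
(A,Q,X): not NE [P1→B gives 5>0; P2→P gives 5>2; P3→W gives 9>5]
(A,Q,Y): not NE [P2→P gives 9>3; P3→W gives 9>4]
(A,Q,Z): not NE [P1→B gives 7>1; P2→R gives 8>4; P3→W gives 9>0]
(A,Q,W): not NE [P1→B gives 6>4; P2→R gives 11>1]
(A,R,X): not NE [P1→B gives 9>6; P2→P gives 5>3; P3→W gives 8>1]
(A,R,Y): not NE [P2→P gives 9>5; P3→W gives 8>6]
(A,R,Z): not NE [P3→W gives 8>6]
(A,R,W): NE
(A,S,X): not NE [P2→P gives 5>4]
(A,S,Y): not NE [P2→P gives 9>6; P3→X gives 9>0]
(A,S,Z): not NE [P2→R gives 8>2; P3→X gives 9>0]
(A,S,W): not NE [P2→R gives 11>7; P3→X gives 9>0]
(B,P,X): not NE [P1→A gives 5>0; P3→Y gives 8>3]
(B,P,Y): not NE [P2→Q gives 8>0]
(B,P,Z): not NE [P1→A gives 6>5; P2→S gives 5>4; P3→Y gives 8>1]
(B,P,W): not NE [P1→A gives 8>0; P3→Y gives 8>2]
(B,Q,X): NE
(B,Q,Y): not NE [P1→A gives 8>7; P3→Z gives 7>6]
(B,Q,Z): not NE [P2→S gives 5>1]
(B,Q,W): not NE [P3→Z gives 7>6]
(B,R,X): not NE [P2→S gives 7>4; P3→W gives 3>0]
(B,R,Y): not NE [P1→A gives 9>7; P2→Q gives 8>3; P3→W gives 3>2]
(B,R,Z): not NE [P1→A gives 5>0; P2→S gives 5>0]
(B,R,W): not NE [P2→Q gives 7>5]
(B,S,X): not NE [P1→A gives 4>3; P3→W gives 8>4]
(B,S,Y): not NE [P1→A gives 6>3; P2→Q gives 8>1]
(B,S,Z): not NE [P1→A gives 8>5; P3→W gives 8>1]
(B,S,W): not NE [P1→A gives 8>5; P2→Q gives 7>3]

NE set: (A,R,W), (B,Q,X)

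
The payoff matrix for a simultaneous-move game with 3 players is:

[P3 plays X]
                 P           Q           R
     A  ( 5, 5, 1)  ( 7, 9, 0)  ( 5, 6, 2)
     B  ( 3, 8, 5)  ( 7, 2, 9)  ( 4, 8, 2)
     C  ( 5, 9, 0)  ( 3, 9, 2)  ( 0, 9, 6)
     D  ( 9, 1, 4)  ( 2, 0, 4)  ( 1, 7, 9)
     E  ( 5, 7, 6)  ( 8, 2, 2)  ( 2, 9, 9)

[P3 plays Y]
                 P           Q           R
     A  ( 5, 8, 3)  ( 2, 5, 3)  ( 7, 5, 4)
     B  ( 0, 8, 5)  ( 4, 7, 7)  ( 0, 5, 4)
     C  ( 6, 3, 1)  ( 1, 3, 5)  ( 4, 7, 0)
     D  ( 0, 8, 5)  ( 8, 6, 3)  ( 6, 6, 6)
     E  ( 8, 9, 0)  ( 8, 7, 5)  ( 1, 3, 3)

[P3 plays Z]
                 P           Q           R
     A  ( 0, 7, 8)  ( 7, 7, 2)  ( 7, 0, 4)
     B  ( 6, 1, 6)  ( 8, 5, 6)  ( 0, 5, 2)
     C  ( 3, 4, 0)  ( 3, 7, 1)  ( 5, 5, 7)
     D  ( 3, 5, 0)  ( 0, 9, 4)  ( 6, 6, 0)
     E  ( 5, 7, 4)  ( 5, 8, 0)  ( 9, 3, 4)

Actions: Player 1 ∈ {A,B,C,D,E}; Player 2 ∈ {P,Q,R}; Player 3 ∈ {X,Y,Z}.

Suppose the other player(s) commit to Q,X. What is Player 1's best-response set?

u_1(A vs Q,X) = 7
u_1(B vs Q,X) = 7
u_1(C vs Q,X) = 3
u_1(D vs Q,X) = 2
u_1(E vs Q,X) = 8
max payoff 8 at {E}

P1 best: {E}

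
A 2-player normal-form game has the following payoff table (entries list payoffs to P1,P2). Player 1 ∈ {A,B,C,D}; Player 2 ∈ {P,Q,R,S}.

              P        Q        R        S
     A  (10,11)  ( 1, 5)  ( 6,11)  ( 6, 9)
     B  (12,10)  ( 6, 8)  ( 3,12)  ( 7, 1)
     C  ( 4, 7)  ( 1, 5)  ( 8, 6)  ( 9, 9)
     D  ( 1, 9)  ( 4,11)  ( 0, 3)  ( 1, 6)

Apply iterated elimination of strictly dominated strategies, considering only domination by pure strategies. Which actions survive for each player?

P1 drop D (B beats it: P:12>1 Q:6>4 R:3>0 S:7>1)
P2 drop Q (P beats it: A:11>5 B:10>8 C:7>5)
P1→{A,B,C} P2→{P,R,S}

Survivors P1:{A,B,C} P2:{P,R,S}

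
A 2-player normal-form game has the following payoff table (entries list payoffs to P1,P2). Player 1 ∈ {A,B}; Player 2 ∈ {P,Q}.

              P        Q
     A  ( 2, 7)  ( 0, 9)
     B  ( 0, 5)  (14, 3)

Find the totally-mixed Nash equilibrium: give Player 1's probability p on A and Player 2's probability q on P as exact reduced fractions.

p=1/2, q=7/8

P1 indiff ⇒ q·2+(1-q)·0 = q·0+(1-q)·14 ⇒ q(2) = (1-q)(14) ⇒ q = 7/8
P2 indiff ⇒ p·7+(1-p)·5 = p·9+(1-p)·3 ⇒ p(-2) = (1-p)(-2) ⇒ p = 1/2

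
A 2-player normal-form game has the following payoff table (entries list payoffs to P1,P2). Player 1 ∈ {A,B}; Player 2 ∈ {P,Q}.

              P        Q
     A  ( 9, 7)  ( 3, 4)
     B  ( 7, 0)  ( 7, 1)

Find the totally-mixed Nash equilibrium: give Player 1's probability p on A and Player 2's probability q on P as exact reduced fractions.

P1 indiff ⇒ q·9+(1-q)·3 = q·7+(1-q)·7 ⇒ q(2) = (1-q)(4) ⇒ q = 2/3
P2 indiff ⇒ p·7+(1-p)·0 = p·4+(1-p)·1 ⇒ p(3) = (1-p)(1) ⇒ p = 1/4

p=1/4, q=2/3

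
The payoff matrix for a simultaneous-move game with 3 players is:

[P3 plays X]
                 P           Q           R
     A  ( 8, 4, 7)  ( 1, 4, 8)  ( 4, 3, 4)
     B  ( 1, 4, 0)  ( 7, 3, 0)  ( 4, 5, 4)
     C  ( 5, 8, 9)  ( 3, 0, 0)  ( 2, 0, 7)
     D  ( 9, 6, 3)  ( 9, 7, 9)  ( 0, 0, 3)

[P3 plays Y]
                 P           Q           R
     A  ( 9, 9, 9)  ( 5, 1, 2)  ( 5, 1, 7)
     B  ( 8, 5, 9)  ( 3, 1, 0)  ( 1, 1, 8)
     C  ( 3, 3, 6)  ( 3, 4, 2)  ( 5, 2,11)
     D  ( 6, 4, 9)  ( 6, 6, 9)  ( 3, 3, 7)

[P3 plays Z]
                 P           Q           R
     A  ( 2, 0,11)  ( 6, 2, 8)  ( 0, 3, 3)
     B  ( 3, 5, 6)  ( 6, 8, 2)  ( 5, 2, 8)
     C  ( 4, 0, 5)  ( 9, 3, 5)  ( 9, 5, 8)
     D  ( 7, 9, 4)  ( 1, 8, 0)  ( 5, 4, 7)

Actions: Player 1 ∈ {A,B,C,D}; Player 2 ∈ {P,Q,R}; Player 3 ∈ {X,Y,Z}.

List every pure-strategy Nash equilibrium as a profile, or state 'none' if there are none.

(A,P,X): not NE [P1→D gives 9>8; P3→Z gives 11>7]
(A,P,Y): not NE [P3→Z gives 11>9]
(A,P,Z): not NE [P1→D gives 7>2; P2→R gives 3>0]
(A,Q,X): not NE [P1→D gives 9>1]
(A,Q,Y): not NE [P1→D gives 6>5; P2→P gives 9>1; P3→Z gives 8>2]
(A,Q,Z): not NE [P1→C gives 9>6; P2→R gives 3>2]
(A,R,X): not NE [P2→Q gives 4>3; P3→Y gives 7>4]
(A,R,Y): not NE [P2→P gives 9>1]
(A,R,Z): not NE [P1→C gives 9>0; P3→Y gives 7>3]
(B,P,X): not NE [P1→D gives 9>1; P2→R gives 5>4; P3→Y gives 9>0]
(B,P,Y): not NE [P1→A gives 9>8]
(B,P,Z): not NE [P1→D gives 7>3; P2→Q gives 8>5; P3→Y gives 9>6]
(B,Q,X): not NE [P1→D gives 9>7; P2→R gives 5>3; P3→Z gives 2>0]
(B,Q,Y): not NE [P1→D gives 6>3; P2→P gives 5>1; P3→Z gives 2>0]
(B,Q,Z): not NE [P1→C gives 9>6]
(B,R,X): not NE [P3→Z gives 8>4]
(B,R,Y): not NE [P1→C gives 5>1; P2→P gives 5>1]
(B,R,Z): not NE [P1→C gives 9>5; P2→Q gives 8>2]
(C,P,X): not NE [P1→D gives 9>5]
(C,P,Y): not NE [P1→A gives 9>3; P2→Q gives 4>3; P3→X gives 9>6]
(C,P,Z): not NE [P1→D gives 7>4; P2→R gives 5>0; P3→X gives 9>5]
(C,Q,X): not NE [P1→D gives 9>3; P2→P gives 8>0; P3→Z gives 5>0]
(C,Q,Y): not NE [P1→D gives 6>3; P3→Z gives 5>2]
(C,Q,Z): not NE [P2→R gives 5>3]
(C,R,X): not NE [P1→B gives 4>2; P2→P gives 8>0; P3→Y gives 11>7]
(C,R,Y): not NE [P2→Q gives 4>2]
(C,R,Z): not NE [P3→Y gives 11>8]
(D,P,X): not NE [P2→Q gives 7>6; P3→Y gives 9>3]
(D,P,Y): not NE [P1→A gives 9>6; P2→Q gives 6>4]
(D,P,Z): not NE [P3→Y gives 9>4]
(D,Q,X): NE
(D,Q,Y): NE
(D,Q,Z): not NE [P1→C gives 9>1; P2→P gives 9>8; P3→Y gives 9>0]
(D,R,X): not NE [P1→B gives 4>0; P2→Q gives 7>0; P3→Z gives 7>3]
(D,R,Y): not NE [P1→C gives 5>3; P2→Q gives 6>3]
(D,R,Z): not NE [P1→C gives 9>5; P2→P gives 9>4]

PSNE = {(D,Q,X), (D,Q,Y)}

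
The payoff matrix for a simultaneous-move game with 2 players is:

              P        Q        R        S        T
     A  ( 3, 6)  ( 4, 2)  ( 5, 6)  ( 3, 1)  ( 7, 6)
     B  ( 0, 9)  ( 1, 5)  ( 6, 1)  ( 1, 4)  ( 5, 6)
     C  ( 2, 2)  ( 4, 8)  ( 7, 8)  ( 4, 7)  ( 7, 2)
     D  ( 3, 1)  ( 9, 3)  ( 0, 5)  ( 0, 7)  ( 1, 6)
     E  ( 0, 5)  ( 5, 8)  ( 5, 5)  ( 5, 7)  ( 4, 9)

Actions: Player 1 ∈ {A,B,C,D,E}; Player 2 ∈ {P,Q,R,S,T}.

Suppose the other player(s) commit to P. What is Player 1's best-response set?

argmax u_1 = {A,D}

u_1(A vs P) = 3
u_1(B vs P) = 0
u_1(C vs P) = 2
u_1(D vs P) = 3
u_1(E vs P) = 0
max payoff 3 at {A,D}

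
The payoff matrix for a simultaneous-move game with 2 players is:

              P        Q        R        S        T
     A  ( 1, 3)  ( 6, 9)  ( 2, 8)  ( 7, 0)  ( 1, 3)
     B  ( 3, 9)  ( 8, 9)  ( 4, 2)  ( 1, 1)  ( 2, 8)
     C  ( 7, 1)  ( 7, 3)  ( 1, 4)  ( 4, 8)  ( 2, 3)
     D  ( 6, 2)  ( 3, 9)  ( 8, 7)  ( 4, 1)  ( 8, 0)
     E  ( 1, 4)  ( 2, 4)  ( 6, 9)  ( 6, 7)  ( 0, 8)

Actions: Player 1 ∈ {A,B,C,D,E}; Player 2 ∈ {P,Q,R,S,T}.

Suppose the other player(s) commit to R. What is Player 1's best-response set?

u_1(A vs R) = 2
u_1(B vs R) = 4
u_1(C vs R) = 1
u_1(D vs R) = 8
u_1(E vs R) = 6
max payoff 8 at {D}

argmax u_1 = {D}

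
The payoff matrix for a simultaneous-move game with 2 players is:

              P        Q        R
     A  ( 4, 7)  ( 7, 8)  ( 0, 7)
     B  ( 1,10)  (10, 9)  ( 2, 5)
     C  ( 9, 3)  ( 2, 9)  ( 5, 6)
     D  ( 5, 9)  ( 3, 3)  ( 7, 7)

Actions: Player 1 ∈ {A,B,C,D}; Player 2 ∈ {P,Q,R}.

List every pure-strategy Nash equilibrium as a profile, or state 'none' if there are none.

No pure NE.

(A,P): not NE [P1→C gives 9>4; P2→Q gives 8>7]
(A,Q): not NE [P1→B gives 10>7]
(A,R): not NE [P1→D gives 7>0; P2→Q gives 8>7]
(B,P): not NE [P1→C gives 9>1]
(B,Q): not NE [P2→P gives 10>9]
(B,R): not NE [P1→D gives 7>2; P2→P gives 10>5]
(C,P): not NE [P2→Q gives 9>3]
(C,Q): not NE [P1→B gives 10>2]
(C,R): not NE [P1→D gives 7>5; P2→Q gives 9>6]
(D,P): not NE [P1→C gives 9>5]
(D,Q): not NE [P1→B gives 10>3; P2→P gives 9>3]
(D,R): not NE [P2→P gives 9>7]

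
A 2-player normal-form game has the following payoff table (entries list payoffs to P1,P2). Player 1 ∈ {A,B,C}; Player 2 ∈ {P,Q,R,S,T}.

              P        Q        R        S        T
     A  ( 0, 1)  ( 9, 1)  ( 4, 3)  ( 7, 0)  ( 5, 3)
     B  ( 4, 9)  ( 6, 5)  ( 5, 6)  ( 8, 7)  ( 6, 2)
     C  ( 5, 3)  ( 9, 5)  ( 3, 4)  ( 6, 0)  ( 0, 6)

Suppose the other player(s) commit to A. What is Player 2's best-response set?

u_2(P vs A) = 1
u_2(Q vs A) = 1
u_2(R vs A) = 3
u_2(S vs A) = 0
u_2(T vs A) = 3
max payoff 3 at {R,T}

P2 best: {R,T}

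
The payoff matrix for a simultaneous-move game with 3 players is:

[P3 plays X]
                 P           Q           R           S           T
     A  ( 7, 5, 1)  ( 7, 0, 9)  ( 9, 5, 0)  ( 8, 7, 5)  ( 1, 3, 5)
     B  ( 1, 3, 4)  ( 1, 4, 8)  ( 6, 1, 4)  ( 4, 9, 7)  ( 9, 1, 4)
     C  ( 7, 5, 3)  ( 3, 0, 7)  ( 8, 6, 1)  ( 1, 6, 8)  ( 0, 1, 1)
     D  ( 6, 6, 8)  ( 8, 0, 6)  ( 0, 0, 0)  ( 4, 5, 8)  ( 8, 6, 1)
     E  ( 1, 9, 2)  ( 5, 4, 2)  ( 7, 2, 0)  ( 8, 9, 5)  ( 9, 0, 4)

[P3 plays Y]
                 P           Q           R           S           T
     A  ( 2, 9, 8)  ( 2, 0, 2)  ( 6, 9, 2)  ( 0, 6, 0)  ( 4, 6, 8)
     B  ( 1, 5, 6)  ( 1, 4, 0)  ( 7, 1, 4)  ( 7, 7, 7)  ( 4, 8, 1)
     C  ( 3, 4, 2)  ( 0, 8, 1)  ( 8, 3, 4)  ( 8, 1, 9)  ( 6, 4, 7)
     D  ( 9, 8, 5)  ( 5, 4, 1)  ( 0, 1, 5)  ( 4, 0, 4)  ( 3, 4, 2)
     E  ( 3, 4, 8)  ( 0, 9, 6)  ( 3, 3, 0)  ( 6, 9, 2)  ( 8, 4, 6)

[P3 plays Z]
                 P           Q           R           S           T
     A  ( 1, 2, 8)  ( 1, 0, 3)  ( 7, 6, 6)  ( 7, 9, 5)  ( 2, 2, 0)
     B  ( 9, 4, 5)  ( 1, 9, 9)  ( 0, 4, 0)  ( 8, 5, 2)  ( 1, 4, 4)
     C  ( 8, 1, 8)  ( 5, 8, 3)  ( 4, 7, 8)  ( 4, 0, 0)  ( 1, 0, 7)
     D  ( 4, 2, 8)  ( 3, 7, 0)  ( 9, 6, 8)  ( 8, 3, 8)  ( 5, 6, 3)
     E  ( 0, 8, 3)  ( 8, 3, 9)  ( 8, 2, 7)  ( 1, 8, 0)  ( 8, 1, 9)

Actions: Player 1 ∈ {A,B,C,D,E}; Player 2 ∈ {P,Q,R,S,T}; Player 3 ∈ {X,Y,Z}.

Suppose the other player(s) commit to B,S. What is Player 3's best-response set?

BR_3 = {X,Y}

u_3(X vs B,S) = 7
u_3(Y vs B,S) = 7
u_3(Z vs B,S) = 2
max payoff 7 at {X,Y}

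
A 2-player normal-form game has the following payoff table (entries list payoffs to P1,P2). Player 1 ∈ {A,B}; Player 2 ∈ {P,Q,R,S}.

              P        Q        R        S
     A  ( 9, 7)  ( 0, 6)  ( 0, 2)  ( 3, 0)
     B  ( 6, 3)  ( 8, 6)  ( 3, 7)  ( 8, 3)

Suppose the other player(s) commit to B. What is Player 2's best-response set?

P2 best: {R}

u_2(P vs B) = 3
u_2(Q vs B) = 6
u_2(R vs B) = 7
u_2(S vs B) = 3
max payoff 7 at {R}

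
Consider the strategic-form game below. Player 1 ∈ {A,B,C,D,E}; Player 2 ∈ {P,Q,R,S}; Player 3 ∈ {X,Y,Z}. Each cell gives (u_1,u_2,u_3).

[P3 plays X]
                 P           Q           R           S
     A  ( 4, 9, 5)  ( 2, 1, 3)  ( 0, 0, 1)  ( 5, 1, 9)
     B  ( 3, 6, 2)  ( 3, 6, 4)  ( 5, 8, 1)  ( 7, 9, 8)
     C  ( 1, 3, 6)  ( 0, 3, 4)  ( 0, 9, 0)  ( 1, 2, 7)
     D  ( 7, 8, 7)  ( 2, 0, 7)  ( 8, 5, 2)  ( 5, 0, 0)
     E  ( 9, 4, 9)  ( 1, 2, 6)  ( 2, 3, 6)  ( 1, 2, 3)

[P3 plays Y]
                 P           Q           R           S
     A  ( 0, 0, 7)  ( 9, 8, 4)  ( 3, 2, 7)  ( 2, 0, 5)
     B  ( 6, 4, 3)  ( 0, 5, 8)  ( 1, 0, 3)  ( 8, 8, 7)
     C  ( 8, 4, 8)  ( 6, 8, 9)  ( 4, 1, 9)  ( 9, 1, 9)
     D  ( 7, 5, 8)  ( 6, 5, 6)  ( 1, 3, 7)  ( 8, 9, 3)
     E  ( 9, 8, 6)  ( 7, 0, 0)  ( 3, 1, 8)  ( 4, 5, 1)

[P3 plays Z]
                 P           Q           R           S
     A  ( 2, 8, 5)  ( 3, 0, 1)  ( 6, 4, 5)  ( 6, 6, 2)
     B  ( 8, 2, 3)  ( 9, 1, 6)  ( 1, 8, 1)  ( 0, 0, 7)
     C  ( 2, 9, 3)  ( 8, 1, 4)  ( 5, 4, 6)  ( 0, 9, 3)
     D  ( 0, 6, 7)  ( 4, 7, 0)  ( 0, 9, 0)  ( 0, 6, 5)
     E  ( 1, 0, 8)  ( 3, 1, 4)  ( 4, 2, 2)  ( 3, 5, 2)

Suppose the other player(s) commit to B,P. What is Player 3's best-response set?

u_3(X vs B,P) = 2
u_3(Y vs B,P) = 3
u_3(Z vs B,P) = 3
max payoff 3 at {Y,Z}

argmax u_3 = {Y,Z}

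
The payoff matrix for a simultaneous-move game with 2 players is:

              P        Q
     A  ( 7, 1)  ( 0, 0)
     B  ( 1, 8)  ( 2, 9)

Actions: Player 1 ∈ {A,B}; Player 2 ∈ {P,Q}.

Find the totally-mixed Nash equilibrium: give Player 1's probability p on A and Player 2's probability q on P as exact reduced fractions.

P1 indiff ⇒ q·7+(1-q)·0 = q·1+(1-q)·2 ⇒ q(6) = (1-q)(2) ⇒ q = 1/4
P2 indiff ⇒ p·1+(1-p)·8 = p·0+(1-p)·9 ⇒ p(1) = (1-p)(1) ⇒ p = 1/2

p=1/2, q=1/4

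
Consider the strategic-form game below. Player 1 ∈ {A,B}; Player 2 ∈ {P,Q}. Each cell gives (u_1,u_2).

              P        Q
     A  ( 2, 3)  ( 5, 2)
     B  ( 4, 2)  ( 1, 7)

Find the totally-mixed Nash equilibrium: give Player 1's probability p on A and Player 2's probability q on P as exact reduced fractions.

P1 indiff ⇒ q·2+(1-q)·5 = q·4+(1-q)·1 ⇒ q(-2) = (1-q)(-4) ⇒ q = 2/3
P2 indiff ⇒ p·3+(1-p)·2 = p·2+(1-p)·7 ⇒ p(1) = (1-p)(5) ⇒ p = 5/6

P1 mixes 5/6 on A; P2 mixes 2/3 on P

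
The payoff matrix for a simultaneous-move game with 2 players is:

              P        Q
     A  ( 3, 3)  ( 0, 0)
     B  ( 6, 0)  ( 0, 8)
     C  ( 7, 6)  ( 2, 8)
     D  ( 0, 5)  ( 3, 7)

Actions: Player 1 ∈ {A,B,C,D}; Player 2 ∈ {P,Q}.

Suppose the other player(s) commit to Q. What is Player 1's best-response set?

u_1(A vs Q) = 0
u_1(B vs Q) = 0
u_1(C vs Q) = 2
u_1(D vs Q) = 3
max payoff 3 at {D}

BR_1 = {D}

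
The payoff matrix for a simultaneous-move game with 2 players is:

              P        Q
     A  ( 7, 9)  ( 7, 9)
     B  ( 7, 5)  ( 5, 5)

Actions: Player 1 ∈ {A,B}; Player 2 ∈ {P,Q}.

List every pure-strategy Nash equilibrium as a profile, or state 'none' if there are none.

(A,P): NE
(A,Q): NE
(B,P): NE
(B,Q): not NE [P1→A gives 7>5]

NE set: (A,P), (A,Q), (B,P)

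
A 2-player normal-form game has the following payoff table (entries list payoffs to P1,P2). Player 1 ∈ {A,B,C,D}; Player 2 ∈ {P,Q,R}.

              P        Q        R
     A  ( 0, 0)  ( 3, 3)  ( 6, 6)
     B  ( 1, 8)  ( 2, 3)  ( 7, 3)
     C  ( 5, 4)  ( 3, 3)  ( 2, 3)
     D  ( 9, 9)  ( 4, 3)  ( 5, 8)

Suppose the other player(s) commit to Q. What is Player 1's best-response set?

u_1(A vs Q) = 3
u_1(B vs Q) = 2
u_1(C vs Q) = 3
u_1(D vs Q) = 4
max payoff 4 at {D}

BR_1 = {D}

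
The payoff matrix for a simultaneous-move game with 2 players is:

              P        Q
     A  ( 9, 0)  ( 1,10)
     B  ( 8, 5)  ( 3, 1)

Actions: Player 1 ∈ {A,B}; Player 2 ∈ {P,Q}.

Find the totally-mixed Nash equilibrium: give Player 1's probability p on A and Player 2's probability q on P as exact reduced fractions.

(p,q) = (2/7, 2/3)

P1 indiff ⇒ q·9+(1-q)·1 = q·8+(1-q)·3 ⇒ q(1) = (1-q)(2) ⇒ q = 2/3
P2 indiff ⇒ p·0+(1-p)·5 = p·10+(1-p)·1 ⇒ p(-10) = (1-p)(-4) ⇒ p = 2/7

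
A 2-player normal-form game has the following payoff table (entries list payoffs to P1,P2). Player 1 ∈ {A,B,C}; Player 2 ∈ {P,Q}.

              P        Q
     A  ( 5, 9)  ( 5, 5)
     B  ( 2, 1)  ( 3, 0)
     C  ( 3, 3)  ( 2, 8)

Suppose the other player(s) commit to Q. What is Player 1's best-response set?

u_1(A vs Q) = 5
u_1(B vs Q) = 3
u_1(C vs Q) = 2
max payoff 5 at {A}

argmax u_1 = {A}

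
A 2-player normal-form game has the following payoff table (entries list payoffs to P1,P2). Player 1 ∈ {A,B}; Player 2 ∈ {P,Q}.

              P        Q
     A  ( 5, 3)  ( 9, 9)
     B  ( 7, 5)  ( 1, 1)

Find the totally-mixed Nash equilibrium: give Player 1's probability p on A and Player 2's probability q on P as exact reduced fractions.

P1 mixes 2/5 on A; P2 mixes 4/5 on P

P1 indiff ⇒ q·5+(1-q)·9 = q·7+(1-q)·1 ⇒ q(-2) = (1-q)(-8) ⇒ q = 4/5
P2 indiff ⇒ p·3+(1-p)·5 = p·9+(1-p)·1 ⇒ p(-6) = (1-p)(-4) ⇒ p = 2/5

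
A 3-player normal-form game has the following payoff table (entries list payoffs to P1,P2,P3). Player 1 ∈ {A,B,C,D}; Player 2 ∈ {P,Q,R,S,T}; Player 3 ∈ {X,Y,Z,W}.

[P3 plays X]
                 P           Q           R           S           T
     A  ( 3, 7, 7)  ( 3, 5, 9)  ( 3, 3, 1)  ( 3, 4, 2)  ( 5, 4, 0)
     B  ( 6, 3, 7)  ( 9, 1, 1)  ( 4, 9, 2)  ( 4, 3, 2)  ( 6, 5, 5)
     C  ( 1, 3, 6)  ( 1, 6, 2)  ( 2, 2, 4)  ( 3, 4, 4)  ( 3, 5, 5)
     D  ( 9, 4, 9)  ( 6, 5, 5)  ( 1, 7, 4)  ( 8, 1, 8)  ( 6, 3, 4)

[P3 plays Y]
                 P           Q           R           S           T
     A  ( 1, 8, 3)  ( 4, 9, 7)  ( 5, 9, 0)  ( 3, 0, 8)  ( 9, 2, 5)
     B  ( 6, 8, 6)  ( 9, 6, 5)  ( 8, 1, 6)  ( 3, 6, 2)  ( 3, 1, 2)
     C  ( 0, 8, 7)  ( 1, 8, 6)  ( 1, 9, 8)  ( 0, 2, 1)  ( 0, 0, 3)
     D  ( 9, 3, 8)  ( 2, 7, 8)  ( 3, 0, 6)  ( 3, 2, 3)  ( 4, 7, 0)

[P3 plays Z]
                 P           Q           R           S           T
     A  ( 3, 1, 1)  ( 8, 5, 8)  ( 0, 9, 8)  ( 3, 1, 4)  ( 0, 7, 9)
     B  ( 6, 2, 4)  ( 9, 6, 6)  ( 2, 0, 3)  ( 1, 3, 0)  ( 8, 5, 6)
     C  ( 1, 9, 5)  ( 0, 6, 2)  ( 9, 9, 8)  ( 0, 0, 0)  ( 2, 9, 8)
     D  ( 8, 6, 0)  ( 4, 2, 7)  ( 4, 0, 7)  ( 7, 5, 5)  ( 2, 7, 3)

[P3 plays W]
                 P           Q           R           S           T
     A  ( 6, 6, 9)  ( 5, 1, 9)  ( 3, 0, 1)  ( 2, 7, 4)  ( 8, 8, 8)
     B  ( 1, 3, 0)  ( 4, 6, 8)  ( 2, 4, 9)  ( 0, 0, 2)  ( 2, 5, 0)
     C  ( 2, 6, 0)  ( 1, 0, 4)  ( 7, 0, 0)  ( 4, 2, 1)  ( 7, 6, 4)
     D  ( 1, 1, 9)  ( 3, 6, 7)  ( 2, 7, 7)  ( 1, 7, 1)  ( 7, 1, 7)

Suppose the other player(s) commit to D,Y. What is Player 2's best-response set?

u_2(P vs D,Y) = 3
u_2(Q vs D,Y) = 7
u_2(R vs D,Y) = 0
u_2(S vs D,Y) = 2
u_2(T vs D,Y) = 7
max payoff 7 at {Q,T}

BR_2 = {Q,T}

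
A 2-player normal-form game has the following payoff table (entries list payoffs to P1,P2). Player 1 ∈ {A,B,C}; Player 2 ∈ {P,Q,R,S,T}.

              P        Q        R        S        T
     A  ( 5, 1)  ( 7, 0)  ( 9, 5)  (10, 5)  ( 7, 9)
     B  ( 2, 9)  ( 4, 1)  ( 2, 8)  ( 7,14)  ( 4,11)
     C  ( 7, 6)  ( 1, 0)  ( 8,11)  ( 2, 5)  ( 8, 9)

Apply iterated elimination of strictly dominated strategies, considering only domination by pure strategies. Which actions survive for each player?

P1 drop B (A beats it: P:5>2 Q:7>4 R:9>2 S:10>7 T:7>4)
P2 drop P (R beats it: A:5>1 C:11>6)
P2 drop Q (R beats it: A:5>0 C:11>0)
P2 drop S (T beats it: A:9>5 C:9>5)
P1→{A,C} P2→{R,T}

Survivors P1:{A,C} P2:{R,T}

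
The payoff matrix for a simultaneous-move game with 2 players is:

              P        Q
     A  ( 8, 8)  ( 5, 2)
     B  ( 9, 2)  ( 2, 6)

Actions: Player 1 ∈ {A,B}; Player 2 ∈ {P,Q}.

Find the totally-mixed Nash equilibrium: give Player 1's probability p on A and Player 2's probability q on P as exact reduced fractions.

P1 indiff ⇒ q·8+(1-q)·5 = q·9+(1-q)·2 ⇒ q(-1) = (1-q)(-3) ⇒ q = 3/4
P2 indiff ⇒ p·8+(1-p)·2 = p·2+(1-p)·6 ⇒ p(6) = (1-p)(4) ⇒ p = 2/5

p=2/5, q=3/4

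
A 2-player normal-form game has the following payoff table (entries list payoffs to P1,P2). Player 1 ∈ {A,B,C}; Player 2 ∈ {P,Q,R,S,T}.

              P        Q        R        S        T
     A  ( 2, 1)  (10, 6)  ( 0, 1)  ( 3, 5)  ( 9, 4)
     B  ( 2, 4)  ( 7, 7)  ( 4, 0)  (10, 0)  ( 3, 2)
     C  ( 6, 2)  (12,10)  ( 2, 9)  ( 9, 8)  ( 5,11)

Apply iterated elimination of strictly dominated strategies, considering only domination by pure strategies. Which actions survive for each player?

Survivors P1:{A,C} P2:{Q,T}

P2 drop P (Q beats it: A:6>1 B:7>4 C:10>2)
P2 drop R (Q beats it: A:6>1 B:7>0 C:10>9)
P2 drop S (Q beats it: A:6>5 B:7>0 C:10>8)
P1 drop B (A beats it: Q:10>7 T:9>3)
P1→{A,C} P2→{Q,T}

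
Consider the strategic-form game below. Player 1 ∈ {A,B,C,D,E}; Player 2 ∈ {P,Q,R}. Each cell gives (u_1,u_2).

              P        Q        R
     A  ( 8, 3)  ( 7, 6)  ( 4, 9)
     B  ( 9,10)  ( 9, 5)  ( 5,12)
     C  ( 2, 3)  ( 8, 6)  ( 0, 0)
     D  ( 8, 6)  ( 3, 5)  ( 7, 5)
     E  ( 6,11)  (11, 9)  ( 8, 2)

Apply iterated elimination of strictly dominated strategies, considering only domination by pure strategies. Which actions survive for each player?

P1 drop A (B beats it: P:9>8 Q:9>7 R:5>4)
P1 drop C (B beats it: P:9>2 Q:9>8 R:5>0)
P2 drop Q (P beats it: B:10>5 D:6>5 E:11>9)
P1→{B,D,E} P2→{P,R}

IESDS → P1:{B,D,E} P2:{P,R}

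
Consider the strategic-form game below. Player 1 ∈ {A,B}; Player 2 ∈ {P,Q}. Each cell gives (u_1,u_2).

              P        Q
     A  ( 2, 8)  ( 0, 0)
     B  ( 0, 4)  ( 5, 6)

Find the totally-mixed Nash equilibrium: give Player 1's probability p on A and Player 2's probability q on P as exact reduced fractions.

P1 indiff ⇒ q·2+(1-q)·0 = q·0+(1-q)·5 ⇒ q(2) = (1-q)(5) ⇒ q = 5/7
P2 indiff ⇒ p·8+(1-p)·4 = p·0+(1-p)·6 ⇒ p(8) = (1-p)(2) ⇒ p = 1/5

p=1/5, q=5/7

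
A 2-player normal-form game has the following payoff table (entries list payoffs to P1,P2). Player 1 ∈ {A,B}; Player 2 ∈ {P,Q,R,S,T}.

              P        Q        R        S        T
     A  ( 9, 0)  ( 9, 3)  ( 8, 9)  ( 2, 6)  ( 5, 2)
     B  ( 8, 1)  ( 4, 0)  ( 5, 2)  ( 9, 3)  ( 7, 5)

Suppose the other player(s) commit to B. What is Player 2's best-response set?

u_2(P vs B) = 1
u_2(Q vs B) = 0
u_2(R vs B) = 2
u_2(S vs B) = 3
u_2(T vs B) = 5
max payoff 5 at {T}

P2 best: {T}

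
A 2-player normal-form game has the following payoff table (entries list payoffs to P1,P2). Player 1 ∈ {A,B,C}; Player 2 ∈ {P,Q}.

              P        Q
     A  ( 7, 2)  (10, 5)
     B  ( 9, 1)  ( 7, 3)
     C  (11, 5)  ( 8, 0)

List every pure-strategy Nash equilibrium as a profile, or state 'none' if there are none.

Nash profiles: (A,Q), (C,P)

(A,P): not NE [P1→C gives 11>7; P2→Q gives 5>2]
(A,Q): NE
(B,P): not NE [P1→C gives 11>9; P2→Q gives 3>1]
(B,Q): not NE [P1→A gives 10>7]
(C,P): NE
(C,Q): not NE [P1→A gives 10>8; P2→P gives 5>0]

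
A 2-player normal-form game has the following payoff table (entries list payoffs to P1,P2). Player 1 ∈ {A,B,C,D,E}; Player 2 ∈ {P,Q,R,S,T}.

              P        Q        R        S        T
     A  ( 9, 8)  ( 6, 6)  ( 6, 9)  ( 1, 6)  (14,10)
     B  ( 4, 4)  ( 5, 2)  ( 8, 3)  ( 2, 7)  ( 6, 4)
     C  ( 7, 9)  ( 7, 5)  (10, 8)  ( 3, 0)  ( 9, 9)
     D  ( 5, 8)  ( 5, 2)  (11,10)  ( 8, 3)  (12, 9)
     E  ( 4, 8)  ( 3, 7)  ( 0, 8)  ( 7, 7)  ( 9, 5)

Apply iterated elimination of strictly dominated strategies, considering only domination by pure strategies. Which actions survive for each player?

P1 drop B (C beats it: P:7>4 Q:7>5 R:10>8 S:3>2 T:9>6)
P1 drop E (D beats it: P:5>4 Q:5>3 R:11>0 S:8>7 T:12>9)
P2 drop Q (P beats it: A:8>6 C:9>5 D:8>2)
P2 drop S (P beats it: A:8>6 C:9>0 D:8>3)
P1→{A,C,D} P2→{P,R,T}

Remaining: P1:{A,C,D} P2:{P,R,T}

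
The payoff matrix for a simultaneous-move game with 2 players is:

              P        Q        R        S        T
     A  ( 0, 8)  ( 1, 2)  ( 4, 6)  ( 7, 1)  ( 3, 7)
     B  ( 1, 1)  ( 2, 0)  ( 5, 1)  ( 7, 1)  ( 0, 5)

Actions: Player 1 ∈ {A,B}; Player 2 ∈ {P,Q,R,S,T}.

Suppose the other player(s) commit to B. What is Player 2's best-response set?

P2 best: {T}

u_2(P vs B) = 1
u_2(Q vs B) = 0
u_2(R vs B) = 1
u_2(S vs B) = 1
u_2(T vs B) = 5
max payoff 5 at {T}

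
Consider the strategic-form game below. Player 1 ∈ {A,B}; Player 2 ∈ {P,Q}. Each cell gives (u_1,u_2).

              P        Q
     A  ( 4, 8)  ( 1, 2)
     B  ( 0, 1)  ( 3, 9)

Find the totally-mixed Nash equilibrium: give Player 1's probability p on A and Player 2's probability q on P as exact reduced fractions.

p=4/7, q=1/3

P1 indiff ⇒ q·4+(1-q)·1 = q·0+(1-q)·3 ⇒ q(4) = (1-q)(2) ⇒ q = 1/3
P2 indiff ⇒ p·8+(1-p)·1 = p·2+(1-p)·9 ⇒ p(6) = (1-p)(8) ⇒ p = 4/7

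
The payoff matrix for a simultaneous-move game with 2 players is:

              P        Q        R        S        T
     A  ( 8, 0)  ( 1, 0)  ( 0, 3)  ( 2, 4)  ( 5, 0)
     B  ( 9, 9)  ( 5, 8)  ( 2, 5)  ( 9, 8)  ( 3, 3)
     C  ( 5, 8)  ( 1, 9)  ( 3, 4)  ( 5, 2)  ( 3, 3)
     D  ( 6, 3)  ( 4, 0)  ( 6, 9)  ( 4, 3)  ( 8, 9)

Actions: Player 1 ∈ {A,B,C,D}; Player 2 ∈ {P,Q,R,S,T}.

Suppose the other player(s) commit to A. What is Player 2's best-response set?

u_2(P vs A) = 0
u_2(Q vs A) = 0
u_2(R vs A) = 3
u_2(S vs A) = 4
u_2(T vs A) = 0
max payoff 4 at {S}

P2 best: {S}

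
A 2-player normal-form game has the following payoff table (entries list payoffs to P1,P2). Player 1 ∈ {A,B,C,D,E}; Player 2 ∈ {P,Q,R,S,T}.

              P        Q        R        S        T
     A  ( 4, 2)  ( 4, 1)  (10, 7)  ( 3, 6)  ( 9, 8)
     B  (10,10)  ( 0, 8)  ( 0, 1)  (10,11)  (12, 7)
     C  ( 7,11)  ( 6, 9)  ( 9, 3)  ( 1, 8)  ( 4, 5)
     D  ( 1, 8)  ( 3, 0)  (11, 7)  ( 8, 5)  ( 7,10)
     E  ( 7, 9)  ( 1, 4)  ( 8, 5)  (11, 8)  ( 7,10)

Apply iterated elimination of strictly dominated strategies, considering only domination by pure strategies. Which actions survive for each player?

Survivors P1:{B,E} P2:{P,S,T}

P2 drop Q (P beats it: A:2>1 B:10>8 C:11>9 D:8>0 E:9>4)
P2 drop R (T beats it: A:8>7 B:7>1 C:5>3 D:10>7 E:10>5)
P1 drop A (B beats it: P:10>4 S:10>3 T:12>9)
P1 drop C (B beats it: P:10>7 S:10>1 T:12>4)
P1 drop D (B beats it: P:10>1 S:10>8 T:12>7)
P1→{B,E} P2→{P,S,T}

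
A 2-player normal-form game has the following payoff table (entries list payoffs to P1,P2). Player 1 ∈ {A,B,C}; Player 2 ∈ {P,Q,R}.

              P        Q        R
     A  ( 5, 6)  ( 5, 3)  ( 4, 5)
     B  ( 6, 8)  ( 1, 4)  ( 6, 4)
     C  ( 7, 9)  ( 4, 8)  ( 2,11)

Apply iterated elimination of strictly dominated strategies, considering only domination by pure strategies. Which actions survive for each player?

Survivors P1:{B,C} P2:{P,R}

P2 drop Q (P beats it: A:6>3 B:8>4 C:9>8)
P1 drop A (B beats it: P:6>5 R:6>4)
P1→{B,C} P2→{P,R}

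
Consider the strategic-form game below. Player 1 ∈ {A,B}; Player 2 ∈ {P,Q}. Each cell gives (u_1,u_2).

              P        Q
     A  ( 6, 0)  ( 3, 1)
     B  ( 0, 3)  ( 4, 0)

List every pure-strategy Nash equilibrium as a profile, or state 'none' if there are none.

(A,P): not NE [P2→Q gives 1>0]
(A,Q): not NE [P1→B gives 4>3]
(B,P): not NE [P1→A gives 6>0]
(B,Q): not NE [P2→P gives 3>0]

PSNE: ∅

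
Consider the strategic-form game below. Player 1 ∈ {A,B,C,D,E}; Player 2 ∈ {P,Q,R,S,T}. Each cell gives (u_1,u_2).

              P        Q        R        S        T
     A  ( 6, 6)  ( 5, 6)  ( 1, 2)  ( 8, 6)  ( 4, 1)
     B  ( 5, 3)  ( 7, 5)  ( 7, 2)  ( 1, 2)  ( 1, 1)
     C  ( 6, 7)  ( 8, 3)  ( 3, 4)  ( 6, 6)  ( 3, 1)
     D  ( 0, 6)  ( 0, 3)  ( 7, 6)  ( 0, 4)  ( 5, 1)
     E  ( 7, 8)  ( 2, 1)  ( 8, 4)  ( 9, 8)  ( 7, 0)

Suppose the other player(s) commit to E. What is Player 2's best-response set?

argmax u_2 = {P,S}

u_2(P vs E) = 8
u_2(Q vs E) = 1
u_2(R vs E) = 4
u_2(S vs E) = 8
u_2(T vs E) = 0
max payoff 8 at {P,S}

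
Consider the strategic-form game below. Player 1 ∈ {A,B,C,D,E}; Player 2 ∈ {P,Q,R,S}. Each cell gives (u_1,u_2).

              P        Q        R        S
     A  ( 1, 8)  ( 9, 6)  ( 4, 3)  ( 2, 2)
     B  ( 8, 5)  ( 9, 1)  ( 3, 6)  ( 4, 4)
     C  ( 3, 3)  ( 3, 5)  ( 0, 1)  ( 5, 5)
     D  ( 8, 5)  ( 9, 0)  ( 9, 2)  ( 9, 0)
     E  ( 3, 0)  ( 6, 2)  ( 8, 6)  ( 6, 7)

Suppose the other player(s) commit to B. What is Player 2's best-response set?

u_2(P vs B) = 5
u_2(Q vs B) = 1
u_2(R vs B) = 6
u_2(S vs B) = 4
max payoff 6 at {R}

P2 best: {R}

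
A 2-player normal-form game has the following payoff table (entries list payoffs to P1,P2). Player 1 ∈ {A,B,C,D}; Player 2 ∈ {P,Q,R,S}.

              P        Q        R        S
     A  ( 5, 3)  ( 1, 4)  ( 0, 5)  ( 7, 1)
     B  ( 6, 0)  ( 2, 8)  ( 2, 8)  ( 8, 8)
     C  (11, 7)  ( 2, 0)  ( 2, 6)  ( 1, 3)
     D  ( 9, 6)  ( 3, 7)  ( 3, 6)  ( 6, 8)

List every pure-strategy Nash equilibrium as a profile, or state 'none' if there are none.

Nash profiles: (B,S), (C,P)

(A,P): not NE [P1→C gives 11>5; P2→R gives 5>3]
(A,Q): not NE [P1→D gives 3>1; P2→R gives 5>4]
(A,R): not NE [P1→D gives 3>0]
(A,S): not NE [P1→B gives 8>7; P2→R gives 5>1]
(B,P): not NE [P1→C gives 11>6; P2→S gives 8>0]
(B,Q): not NE [P1→D gives 3>2]
(B,R): not NE [P1→D gives 3>2]
(B,S): NE
(C,P): NE
(C,Q): not NE [P1→D gives 3>2; P2→P gives 7>0]
(C,R): not NE [P1→D gives 3>2; P2→P gives 7>6]
(C,S): not NE [P1→B gives 8>1; P2→P gives 7>3]
(D,P): not NE [P1→C gives 11>9; P2→S gives 8>6]
(D,Q): not NE [P2→S gives 8>7]
(D,R): not NE [P2→S gives 8>6]
(D,S): not NE [P1→B gives 8>6]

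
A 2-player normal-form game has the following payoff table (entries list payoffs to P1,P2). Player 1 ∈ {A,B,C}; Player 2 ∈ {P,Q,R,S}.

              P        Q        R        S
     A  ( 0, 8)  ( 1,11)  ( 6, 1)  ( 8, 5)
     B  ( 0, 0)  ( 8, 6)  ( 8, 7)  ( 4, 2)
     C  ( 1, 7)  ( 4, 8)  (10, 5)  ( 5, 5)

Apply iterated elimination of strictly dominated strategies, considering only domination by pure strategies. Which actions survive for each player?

Survivors P1:{B,C} P2:{Q,R}

P2 drop P (Q beats it: A:11>8 B:6>0 C:8>7)
P2 drop S (Q beats it: A:11>5 B:6>2 C:8>5)
P1 drop A (B beats it: Q:8>1 R:8>6)
P1→{B,C} P2→{Q,R}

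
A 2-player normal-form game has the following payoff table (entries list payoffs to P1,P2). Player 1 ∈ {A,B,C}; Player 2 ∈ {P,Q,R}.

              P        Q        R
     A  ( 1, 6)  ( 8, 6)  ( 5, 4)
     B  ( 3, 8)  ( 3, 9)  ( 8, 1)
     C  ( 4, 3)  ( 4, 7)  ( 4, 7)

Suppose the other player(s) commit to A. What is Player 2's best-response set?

BR_2 = {P,Q}

u_2(P vs A) = 6
u_2(Q vs A) = 6
u_2(R vs A) = 4
max payoff 6 at {P,Q}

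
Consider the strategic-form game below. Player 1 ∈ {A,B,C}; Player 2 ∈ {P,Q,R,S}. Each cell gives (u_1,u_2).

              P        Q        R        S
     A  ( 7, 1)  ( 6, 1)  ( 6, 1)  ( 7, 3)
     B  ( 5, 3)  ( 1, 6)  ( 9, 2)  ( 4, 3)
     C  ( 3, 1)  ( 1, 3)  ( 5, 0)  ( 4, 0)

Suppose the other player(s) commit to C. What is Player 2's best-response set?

u_2(P vs C) = 1
u_2(Q vs C) = 3
u_2(R vs C) = 0
u_2(S vs C) = 0
max payoff 3 at {Q}

P2 best: {Q}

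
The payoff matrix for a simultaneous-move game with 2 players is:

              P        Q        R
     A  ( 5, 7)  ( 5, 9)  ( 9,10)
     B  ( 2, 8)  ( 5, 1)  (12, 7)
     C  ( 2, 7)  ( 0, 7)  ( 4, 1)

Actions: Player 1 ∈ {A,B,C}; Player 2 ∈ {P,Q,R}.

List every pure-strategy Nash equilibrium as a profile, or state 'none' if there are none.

(A,P): not NE [P2→R gives 10>7]
(A,Q): not NE [P2→R gives 10>9]
(A,R): not NE [P1→B gives 12>9]
(B,P): not NE [P1→A gives 5>2]
(B,Q): not NE [P2→P gives 8>1]
(B,R): not NE [P2→P gives 8>7]
(C,P): not NE [P1→A gives 5>2]
(C,Q): not NE [P1→B gives 5>0]
(C,R): not NE [P1→B gives 12>4; P2→Q gives 7>1]

No pure NE.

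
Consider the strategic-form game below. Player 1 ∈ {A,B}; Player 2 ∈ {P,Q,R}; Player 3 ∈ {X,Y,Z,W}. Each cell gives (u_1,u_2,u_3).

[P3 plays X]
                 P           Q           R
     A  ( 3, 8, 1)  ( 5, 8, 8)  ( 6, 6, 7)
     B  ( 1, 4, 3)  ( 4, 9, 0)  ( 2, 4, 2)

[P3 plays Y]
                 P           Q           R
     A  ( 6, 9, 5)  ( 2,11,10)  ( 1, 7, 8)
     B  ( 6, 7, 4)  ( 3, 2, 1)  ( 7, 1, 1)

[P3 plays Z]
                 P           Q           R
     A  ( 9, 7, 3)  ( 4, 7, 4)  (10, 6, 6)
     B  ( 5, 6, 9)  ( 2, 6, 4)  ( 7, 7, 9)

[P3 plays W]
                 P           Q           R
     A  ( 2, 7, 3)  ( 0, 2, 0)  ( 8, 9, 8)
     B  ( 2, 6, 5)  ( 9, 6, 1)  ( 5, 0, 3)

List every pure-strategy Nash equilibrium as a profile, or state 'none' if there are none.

PSNE = {(A,R,W)}

(A,P,X): not NE [P3→Y gives 5>1]
(A,P,Y): not NE [P2→Q gives 11>9]
(A,P,Z): not NE [P3→Y gives 5>3]
(A,P,W): not NE [P2→R gives 9>7; P3→Y gives 5>3]
(A,Q,X): not NE [P3→Y gives 10>8]
(A,Q,Y): not NE [P1→B gives 3>2]
(A,Q,Z): not NE [P3→Y gives 10>4]
(A,Q,W): not NE [P1→B gives 9>0; P2→R gives 9>2; P3→Y gives 10>0]
(A,R,X): not NE [P2→Q gives 8>6; P3→W gives 8>7]
(A,R,Y): not NE [P1→B gives 7>1; P2→Q gives 11>7]
(A,R,Z): not NE [P2→Q gives 7>6; P3→W gives 8>6]
(A,R,W): NE
(B,P,X): not NE [P1→A gives 3>1; P2→Q gives 9>4; P3→Z gives 9>3]
(B,P,Y): not NE [P3→Z gives 9>4]
(B,P,Z): not NE [P1→A gives 9>5; P2→R gives 7>6]
(B,P,W): not NE [P3→Z gives 9>5]
(B,Q,X): not NE [P1→A gives 5>4; P3→Z gives 4>0]
(B,Q,Y): not NE [P2→P gives 7>2; P3→Z gives 4>1]
(B,Q,Z): not NE [P1→A gives 4>2; P2→R gives 7>6]
(B,Q,W): not NE [P3→Z gives 4>1]
(B,R,X): not NE [P1→A gives 6>2; P2→Q gives 9>4; P3→Z gives 9>2]
(B,R,Y): not NE [P2→P gives 7>1; P3→Z gives 9>1]
(B,R,Z): not NE [P1→A gives 10>7]
(B,R,W): not NE [P1→A gives 8>5; P2→Q gives 6>0; P3→Z gives 9>3]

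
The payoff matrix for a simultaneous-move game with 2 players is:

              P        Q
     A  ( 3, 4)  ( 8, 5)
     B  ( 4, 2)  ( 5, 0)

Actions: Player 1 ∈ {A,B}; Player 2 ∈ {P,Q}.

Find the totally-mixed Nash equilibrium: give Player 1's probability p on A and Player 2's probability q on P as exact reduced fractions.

p=2/3, q=3/4

P1 indiff ⇒ q·3+(1-q)·8 = q·4+(1-q)·5 ⇒ q(-1) = (1-q)(-3) ⇒ q = 3/4
P2 indiff ⇒ p·4+(1-p)·2 = p·5+(1-p)·0 ⇒ p(-1) = (1-p)(-2) ⇒ p = 2/3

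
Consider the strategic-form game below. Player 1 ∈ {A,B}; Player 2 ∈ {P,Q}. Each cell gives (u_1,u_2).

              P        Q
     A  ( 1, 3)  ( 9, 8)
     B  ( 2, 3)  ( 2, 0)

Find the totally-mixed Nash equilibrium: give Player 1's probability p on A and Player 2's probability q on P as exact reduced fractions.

P1 indiff ⇒ q·1+(1-q)·9 = q·2+(1-q)·2 ⇒ q(-1) = (1-q)(-7) ⇒ q = 7/8
P2 indiff ⇒ p·3+(1-p)·3 = p·8+(1-p)·0 ⇒ p(-5) = (1-p)(-3) ⇒ p = 3/8

P1 mixes 3/8 on A; P2 mixes 7/8 on P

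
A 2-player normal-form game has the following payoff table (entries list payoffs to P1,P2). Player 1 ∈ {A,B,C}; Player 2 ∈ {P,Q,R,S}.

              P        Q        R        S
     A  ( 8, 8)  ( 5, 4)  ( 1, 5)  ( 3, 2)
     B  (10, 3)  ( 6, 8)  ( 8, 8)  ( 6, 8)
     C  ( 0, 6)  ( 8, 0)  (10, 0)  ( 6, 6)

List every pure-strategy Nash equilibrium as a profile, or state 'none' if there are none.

Nash profiles: (B,S), (C,S)

(A,P): not NE [P1→B gives 10>8]
(A,Q): not NE [P1→C gives 8>5; P2→P gives 8>4]
(A,R): not NE [P1→C gives 10>1; P2→P gives 8>5]
(A,S): not NE [P1→C gives 6>3; P2→P gives 8>2]
(B,P): not NE [P2→S gives 8>3]
(B,Q): not NE [P1→C gives 8>6]
(B,R): not NE [P1→C gives 10>8]
(B,S): NE
(C,P): not NE [P1→B gives 10>0]
(C,Q): not NE [P2→S gives 6>0]
(C,R): not NE [P2→S gives 6>0]
(C,S): NE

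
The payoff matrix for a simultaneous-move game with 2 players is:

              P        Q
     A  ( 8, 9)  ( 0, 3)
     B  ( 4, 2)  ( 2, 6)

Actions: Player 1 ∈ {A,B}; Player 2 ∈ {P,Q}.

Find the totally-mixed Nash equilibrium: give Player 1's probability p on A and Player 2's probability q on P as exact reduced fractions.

P1 indiff ⇒ q·8+(1-q)·0 = q·4+(1-q)·2 ⇒ q(4) = (1-q)(2) ⇒ q = 1/3
P2 indiff ⇒ p·9+(1-p)·2 = p·3+(1-p)·6 ⇒ p(6) = (1-p)(4) ⇒ p = 2/5

p=2/5, q=1/3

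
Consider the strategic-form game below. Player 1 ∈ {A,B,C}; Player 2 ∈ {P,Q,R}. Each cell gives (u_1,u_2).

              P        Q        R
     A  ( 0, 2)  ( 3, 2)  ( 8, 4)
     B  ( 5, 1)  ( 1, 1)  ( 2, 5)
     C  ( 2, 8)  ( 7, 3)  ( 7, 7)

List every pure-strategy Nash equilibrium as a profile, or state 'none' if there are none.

PSNE = {(A,R)}

(A,P): not NE [P1→B gives 5>0; P2→R gives 4>2]
(A,Q): not NE [P1→C gives 7>3; P2→R gives 4>2]
(A,R): NE
(B,P): not NE [P2→R gives 5>1]
(B,Q): not NE [P1→C gives 7>1; P2→R gives 5>1]
(B,R): not NE [P1→A gives 8>2]
(C,P): not NE [P1→B gives 5>2]
(C,Q): not NE [P2→P gives 8>3]
(C,R): not NE [P1→A gives 8>7; P2→P gives 8>7]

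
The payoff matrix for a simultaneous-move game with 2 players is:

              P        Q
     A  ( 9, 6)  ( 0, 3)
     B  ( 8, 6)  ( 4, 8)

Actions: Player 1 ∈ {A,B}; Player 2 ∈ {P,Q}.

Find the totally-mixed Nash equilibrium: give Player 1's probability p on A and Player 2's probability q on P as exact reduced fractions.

(p,q) = (2/5, 4/5)

P1 indiff ⇒ q·9+(1-q)·0 = q·8+(1-q)·4 ⇒ q(1) = (1-q)(4) ⇒ q = 4/5
P2 indiff ⇒ p·6+(1-p)·6 = p·3+(1-p)·8 ⇒ p(3) = (1-p)(2) ⇒ p = 2/5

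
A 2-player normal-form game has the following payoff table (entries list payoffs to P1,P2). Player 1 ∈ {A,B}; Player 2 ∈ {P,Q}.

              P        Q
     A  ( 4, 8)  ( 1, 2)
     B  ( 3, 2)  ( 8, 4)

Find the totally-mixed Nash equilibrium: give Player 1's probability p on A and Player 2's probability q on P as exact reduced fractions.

P1 indiff ⇒ q·4+(1-q)·1 = q·3+(1-q)·8 ⇒ q(1) = (1-q)(7) ⇒ q = 7/8
P2 indiff ⇒ p·8+(1-p)·2 = p·2+(1-p)·4 ⇒ p(6) = (1-p)(2) ⇒ p = 1/4

P1 mixes 1/4 on A; P2 mixes 7/8 on P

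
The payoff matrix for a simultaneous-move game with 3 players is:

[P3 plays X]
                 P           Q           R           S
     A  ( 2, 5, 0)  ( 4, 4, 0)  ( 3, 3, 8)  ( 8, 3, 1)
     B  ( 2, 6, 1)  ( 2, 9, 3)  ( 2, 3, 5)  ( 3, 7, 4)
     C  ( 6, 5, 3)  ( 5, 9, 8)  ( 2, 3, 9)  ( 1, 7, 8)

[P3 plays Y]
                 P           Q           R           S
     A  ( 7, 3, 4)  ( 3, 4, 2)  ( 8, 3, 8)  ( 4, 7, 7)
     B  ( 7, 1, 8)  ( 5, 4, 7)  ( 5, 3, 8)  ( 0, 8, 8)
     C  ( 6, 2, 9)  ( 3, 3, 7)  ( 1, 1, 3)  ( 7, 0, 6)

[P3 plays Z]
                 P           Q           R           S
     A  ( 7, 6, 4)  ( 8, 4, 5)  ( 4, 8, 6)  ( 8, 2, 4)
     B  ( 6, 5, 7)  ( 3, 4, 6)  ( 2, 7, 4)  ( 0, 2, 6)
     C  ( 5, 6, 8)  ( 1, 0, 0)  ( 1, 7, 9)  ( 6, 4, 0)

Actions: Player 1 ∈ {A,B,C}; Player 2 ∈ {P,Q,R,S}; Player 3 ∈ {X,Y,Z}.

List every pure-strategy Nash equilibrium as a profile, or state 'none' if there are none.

(A,P,X): not NE [P1→C gives 6>2; P3→Z gives 4>0]
(A,P,Y): not NE [P2→S gives 7>3]
(A,P,Z): not NE [P2→R gives 8>6]
(A,Q,X): not NE [P1→C gives 5>4; P2→P gives 5>4; P3→Z gives 5>0]
(A,Q,Y): not NE [P1→B gives 5>3; P2→S gives 7>4; P3→Z gives 5>2]
(A,Q,Z): not NE [P2→R gives 8>4]
(A,R,X): not NE [P2→P gives 5>3]
(A,R,Y): not NE [P2→S gives 7>3]
(A,R,Z): not NE [P3→Y gives 8>6]
(A,S,X): not NE [P2→P gives 5>3; P3→Y gives 7>1]
(A,S,Y): not NE [P1→C gives 7>4]
(A,S,Z): not NE [P2→R gives 8>2; P3→Y gives 7>4]
(B,P,X): not NE [P1→C gives 6>2; P2→Q gives 9>6; P3→Y gives 8>1]
(B,P,Y): not NE [P2→S gives 8>1]
(B,P,Z): not NE [P1→A gives 7>6; P2→R gives 7>5; P3→Y gives 8>7]
(B,Q,X): not NE [P1→C gives 5>2; P3→Y gives 7>3]
(B,Q,Y): not NE [P2→S gives 8>4]
(B,Q,Z): not NE [P1→A gives 8>3; P2→R gives 7>4; P3→Y gives 7>6]
(B,R,X): not NE [P1→A gives 3>2; P2→Q gives 9>3; P3→Y gives 8>5]
(B,R,Y): not NE [P1→A gives 8>5; P2→S gives 8>3]
(B,R,Z): not NE [P1→A gives 4>2; P3→Y gives 8>4]
(B,S,X): not NE [P1→A gives 8>3; P2→Q gives 9>7; P3→Y gives 8>4]
(B,S,Y): not NE [P1→C gives 7>0]
(B,S,Z): not NE [P1→A gives 8>0; P2→R gives 7>2; P3→Y gives 8>6]
(C,P,X): not NE [P2→Q gives 9>5; P3→Y gives 9>3]
(C,P,Y): not NE [P1→B gives 7>6; P2→Q gives 3>2]
(C,P,Z): not NE [P1→A gives 7>5; P2→R gives 7>6; P3→Y gives 9>8]
(C,Q,X): NE
(C,Q,Y): not NE [P1→B gives 5>3; P3→X gives 8>7]
(C,Q,Z): not NE [P1→A gives 8>1; P2→R gives 7>0; P3→X gives 8>0]
(C,R,X): not NE [P1→A gives 3>2; P2→Q gives 9>3]
(C,R,Y): not NE [P1→A gives 8>1; P2→Q gives 3>1; P3→Z gives 9>3]
(C,R,Z): not NE [P1→A gives 4>1]
(C,S,X): not NE [P1→A gives 8>1; P2→Q gives 9>7]
(C,S,Y): not NE [P2→Q gives 3>0; P3→X gives 8>6]
(C,S,Z): not NE [P1→A gives 8>6; P2→R gives 7>4; P3→X gives 8>0]

PSNE = {(C,Q,X)}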